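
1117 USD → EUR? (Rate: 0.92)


Amount × rate = 1117 × 0.92
= 1027.64 EUR

1027.64 EUR


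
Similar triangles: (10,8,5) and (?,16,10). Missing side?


Scale factor = 16/8 = 2
Missing side = 10 × 2
= 20.0

20.0


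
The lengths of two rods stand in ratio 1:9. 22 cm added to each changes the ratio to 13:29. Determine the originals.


Let A = 1k, B = 9k.
(1k + 22) / (9k + 22) = 13/29
Cross-multiply: 29(1k + 22) = 13(9k + 22)
29k + 638 = 117k + 286
29k - 117k = 286 - 638
-88k = -352
k = -352/-88 = 4
A = 1×4 = 4, B = 9×4 = 36
= A = 4, B = 36

A = 4, B = 36


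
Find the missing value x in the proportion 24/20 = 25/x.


Cross multiply: 24 × x = 20 × 25
24x = 500
x = 500 / 24
= 20.83

20.83


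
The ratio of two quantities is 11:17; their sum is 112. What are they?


Let A = 11k, B = 17k.
11k + 17k = 112
28k = 112 → k = 112/28 = 4
A = 11×4 = 44, B = 17×4 = 68
= A = 44, B = 68

A = 44, B = 68


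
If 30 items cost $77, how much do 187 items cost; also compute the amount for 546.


Direct proportion: y/x = constant
k = 77/30 ≈ 2.5667
y at x=187: k × 187 = 77 × 187 / 30 = 14399/30 ≈ 479.97
y at x=546: k × 546 = 77 × 546 / 30 = 42042/30 = 1401.40
= 479.97 and 1401.40

479.97 and 1401.40


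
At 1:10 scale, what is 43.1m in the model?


Model size = real / scale
= 43.1 / 10
= 4.3100 m

4.3100 m


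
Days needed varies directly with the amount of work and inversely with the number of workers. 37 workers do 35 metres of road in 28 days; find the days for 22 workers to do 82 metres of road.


Days ∝ work / workers, so d₂ = d₁ × (m₁/m₂) × (w₂/w₁)
Workers factor (inverse): 37/22 ≈ 1.6818
Work factor (direct): 82/35 ≈ 2.3429
d₂ = 28 × 37/22 × 82/35 = (28 × 37 × 82) / (22 × 35) = 84952/770
≈ 110.33 days

110.33 days


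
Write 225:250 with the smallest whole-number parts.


GCD(225, 250) = 25
225/25 : 250/25
= 9:10

9:10


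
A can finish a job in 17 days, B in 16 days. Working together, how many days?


Rate of A = 1/17 per day
Rate of B = 1/16 per day
Combined rate = 1/17 + 1/16 = 33/272 ≈ 0.1213 per day
Days = 1 / combined rate = 272/33
≈ 8.24 days

8.24 days


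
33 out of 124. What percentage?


Percentage = (part / whole) × 100
= (33 / 124) × 100
≈ 26.61%

26.61%


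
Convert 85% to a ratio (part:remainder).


85% means 85 parts out of 100; remainder = 15
Part : remainder = 85:15
GCD = 5
= 17:3

17:3


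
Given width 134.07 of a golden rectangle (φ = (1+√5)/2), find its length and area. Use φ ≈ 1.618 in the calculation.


φ = (1 + √5) / 2 ≈ 1.618
Length = width × φ = 134.07 × 1.618 = 216.92526
≈ 216.93
Area = width × length = 134.07 × 216.92526 = 29083.1696082 ≈ 29083.17
= Length: 216.93, Area: 29083.17

Length: 216.93, Area: 29083.17


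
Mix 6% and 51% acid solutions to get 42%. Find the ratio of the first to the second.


Let x parts of 6% mix with y parts of 51%.
6x + 51y = 42(x + y)
6x + 51y = 42x + 42y
x(6 - 42) = y(42 - 51)
x/y = (51 - 42)/(42 - 6) = 9/36
Simplify: 1:4
= 1:4

1:4


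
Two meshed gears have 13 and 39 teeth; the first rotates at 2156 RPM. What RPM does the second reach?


Gear ratio = 13:39 = 1:3
RPM_B = RPM_A × (teeth_A / teeth_B)
= 2156 × (13/39)
= 718.7 RPM

718.7 RPM


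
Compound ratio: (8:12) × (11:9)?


Compound ratio = (8×11) : (12×9)
= 88:108
GCD = 4
= 22:27

22:27


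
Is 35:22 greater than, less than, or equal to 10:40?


35/22 = 1.5909
10/40 = 0.2500
1.5909 > 0.2500, so 35:22 is greater
= greater than

greater than


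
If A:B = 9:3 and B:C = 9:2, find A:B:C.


Match B: multiply A:B by 9 → 81:27
Multiply B:C by 3 → 27:6
Combined: 81:27:6
GCD = 3
= 27:9:2

27:9:2


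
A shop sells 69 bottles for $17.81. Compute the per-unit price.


Unit rate = total / quantity
= 17.81 / 69
= $0.26 per unit

$0.26 per unit


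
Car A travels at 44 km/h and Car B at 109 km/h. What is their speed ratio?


Ratio = 44:109
GCD = 1
Simplified = 44:109
Time ratio (same distance) = 109:44
Speed ratio = 44:109

44:109


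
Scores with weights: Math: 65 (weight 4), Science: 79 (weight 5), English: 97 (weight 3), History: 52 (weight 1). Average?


Numerator = 65×4 + 79×5 + 97×3 + 52×1
= 260 + 395 + 291 + 52
= 998
Total weight = 13
Weighted avg = 998/13
= 76.77

76.77


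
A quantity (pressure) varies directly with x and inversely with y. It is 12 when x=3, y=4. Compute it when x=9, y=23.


z = k·x/y
Solve for k using the known point: k = z·y/x = 12×4/3 = 48/3 = 16.0000
Now evaluate at x=9, y=23:
z = k × 9 / 23 = (48 × 9) / (3 × 23) = 432/69
≈ 6.2609

6.2609


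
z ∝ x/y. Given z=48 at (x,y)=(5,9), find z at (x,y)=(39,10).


z = k·x/y
Solve for k using the known point: k = z·y/x = 48×9/5 = 432/5 = 86.4000
Now evaluate at x=39, y=10:
z = k × 39 / 10 = (432 × 39) / (5 × 10) = 16848/50
= 336.9600

336.9600


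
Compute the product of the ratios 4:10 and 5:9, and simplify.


Compound ratio = (4×5) : (10×9)
= 20:90
GCD = 10
= 2:9

2:9


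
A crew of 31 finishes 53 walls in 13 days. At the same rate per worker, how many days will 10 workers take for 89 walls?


Days ∝ work / workers, so d₂ = d₁ × (m₁/m₂) × (w₂/w₁)
Workers factor (inverse): 31/10 = 3.1000
Work factor (direct): 89/53 ≈ 1.6792
d₂ = 13 × 31/10 × 89/53 = (13 × 31 × 89) / (10 × 53) = 35867/530
≈ 67.67 days

67.67 days


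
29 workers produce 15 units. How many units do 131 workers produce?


Direct proportion: y/x = constant
k = 15/29 ≈ 0.5172
y₂ = k × 131 = 15 × 131 / 29 = 1965/29
≈ 67.76

67.76


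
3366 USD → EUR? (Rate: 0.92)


Amount × rate = 3366 × 0.92
= 3096.72 EUR

3096.72 EUR


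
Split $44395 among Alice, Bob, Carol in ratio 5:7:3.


Total parts = 5 + 7 + 3 = 15
Alice: 44395 × 5/15 = 14798.33
Bob: 44395 × 7/15 = 20717.67
Carol: 44395 × 3/15 = 8879.00
= Alice: $14798.33, Bob: $20717.67, Carol: $8879.00

Alice: $14798.33, Bob: $20717.67, Carol: $8879.00


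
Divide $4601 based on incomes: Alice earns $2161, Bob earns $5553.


Total income = 2161 + 5553 = $7714
Alice: $4601 × 2161/7714 = $1288.92
Bob: $4601 × 5553/7714 = $3312.08
= Alice: $1288.92, Bob: $3312.08

Alice: $1288.92, Bob: $3312.08


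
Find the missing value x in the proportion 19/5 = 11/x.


Cross multiply: 19 × x = 5 × 11
19x = 55
x = 55 / 19
= 2.89

2.89


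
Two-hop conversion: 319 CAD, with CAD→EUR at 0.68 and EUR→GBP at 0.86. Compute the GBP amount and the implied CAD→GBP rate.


Step 1: 319 CAD × 0.68 = 216.92 EUR
Step 2: 216.92 EUR × 0.86 = 186.55 GBP
Implied rate CAD→GBP = 0.68 × 0.86 = 0.5848
= 186.55 GBP; implied rate 0.5848 GBP/CAD

186.55 GBP; implied rate 0.5848 GBP/CAD


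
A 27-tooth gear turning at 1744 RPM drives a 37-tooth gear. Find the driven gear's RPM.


Gear ratio = 27:37 = 27:37
RPM_B = RPM_A × (teeth_A / teeth_B)
= 1744 × (27/37)
= 1272.6 RPM

1272.6 RPM


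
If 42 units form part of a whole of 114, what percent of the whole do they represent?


Percentage = (part / whole) × 100
= (42 / 114) × 100
≈ 36.84%

36.84%


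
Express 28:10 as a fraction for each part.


Total parts = 28 + 10 = 38
First part: 28/38 = 14/19
Second part: 10/38 = 5/19
= 14/19 and 5/19

14/19 and 5/19


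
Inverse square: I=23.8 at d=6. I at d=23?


I₁d₁² = I₂d₂²
I₂ = I₁ × (d₁/d₂)²
= 23.8 × (6/23)²
= 23.8 × 36/529
= 856.8/529
≈ 1.6197

1.6197


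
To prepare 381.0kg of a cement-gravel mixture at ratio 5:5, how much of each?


Total parts = 5 + 5 = 10
cement: 381.0 × 5/10 = 190.5kg
gravel: 381.0 × 5/10 = 190.5kg
= 190.5kg and 190.5kg

190.5kg and 190.5kg


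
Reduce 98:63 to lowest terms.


GCD(98, 63) = 7
98/7 : 63/7
= 14:9

14:9


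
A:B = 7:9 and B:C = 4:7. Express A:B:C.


Match B: multiply A:B by 4 → 28:36
Multiply B:C by 9 → 36:63
Combined: 28:36:63
GCD = 1
= 28:36:63

28:36:63


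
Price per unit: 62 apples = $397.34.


Unit rate = total / quantity
= 397.34 / 62
= $6.41 per unit

$6.41 per unit


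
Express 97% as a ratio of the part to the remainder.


97% means 97 parts out of 100; remainder = 3
Part : remainder = 97:3
GCD = 1
= 97:3

97:3


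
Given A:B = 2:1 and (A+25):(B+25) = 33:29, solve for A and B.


Let A = 2k, B = 1k.
(2k + 25) / (1k + 25) = 33/29
Cross-multiply: 29(2k + 25) = 33(1k + 25)
58k + 725 = 33k + 825
58k - 33k = 825 - 725
25k = 100
k = 100/25 = 4
A = 2×4 = 8, B = 1×4 = 4
= A = 8, B = 4

A = 8, B = 4


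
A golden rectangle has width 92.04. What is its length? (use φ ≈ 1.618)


φ = (1 + √5) / 2 ≈ 1.618
Length = width × φ = 92.04 × 1.618 = 148.92072
≈ 148.92

148.92


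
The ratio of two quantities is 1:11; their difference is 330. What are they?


Let A = 1k, B = 11k.
11k - 1k = 330
10k = 330 → k = 330/10 = 33
A = 1×33 = 33, B = 11×33 = 363
= A = 33, B = 363

A = 33, B = 363


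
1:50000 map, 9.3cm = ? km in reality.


Real distance = map distance × scale
= 9.3cm × 50000
= 465000 cm = 4650.0 m
= 4.650 km

4.650 km


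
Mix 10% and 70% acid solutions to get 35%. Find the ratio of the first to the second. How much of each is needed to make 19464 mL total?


Let x parts of 10% mix with y parts of 70%.
10x + 70y = 35(x + y)
10x + 70y = 35x + 35y
x(10 - 35) = y(35 - 70)
x/y = (70 - 35)/(35 - 10) = 35/25
Simplify: 7:5
Total parts = 12; one part = 19464/12 = 1622.00 mL
10% solution: 7×1622.00 = 11354.00 mL
70% solution: 5×1622.00 = 8110.00 mL
= ratio 7:5; 11354.00 mL and 8110.00 mL

ratio 7:5; 11354.00 mL and 8110.00 mL


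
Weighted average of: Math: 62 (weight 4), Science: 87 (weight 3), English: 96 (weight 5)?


Numerator = 62×4 + 87×3 + 96×5
= 248 + 261 + 480
= 989
Total weight = 12
Weighted avg = 989/12
= 82.42

82.42


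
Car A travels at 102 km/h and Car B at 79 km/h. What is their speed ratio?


Ratio = 102:79
GCD = 1
Simplified = 102:79
Time ratio (same distance) = 79:102
Speed ratio = 102:79

102:79


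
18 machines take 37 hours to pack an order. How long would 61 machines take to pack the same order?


Inverse proportion: x × y = constant
k = 18 × 37 = 666
y₂ = k / 61 = 666 / 61
= 10.92

10.92


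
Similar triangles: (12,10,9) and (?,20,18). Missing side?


Scale factor = 20/10 = 2
Missing side = 12 × 2
= 24.0

24.0


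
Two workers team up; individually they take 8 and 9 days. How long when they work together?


Rate of A = 1/8 per day
Rate of B = 1/9 per day
Combined rate = 1/8 + 1/9 = 17/72 ≈ 0.2361 per day
Days = 1 / combined rate = 72/17
≈ 4.24 days

4.24 days


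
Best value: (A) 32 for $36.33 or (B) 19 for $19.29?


Deal A: $36.33/32 = $1.1353/unit
Deal B: $19.29/19 = $1.0153/unit
B is cheaper per unit
= Deal B

Deal B


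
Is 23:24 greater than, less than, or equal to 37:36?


23/24 = 0.9583
37/36 = 1.0278
0.9583 < 1.0278, so 23:24 is less
= less than

less than


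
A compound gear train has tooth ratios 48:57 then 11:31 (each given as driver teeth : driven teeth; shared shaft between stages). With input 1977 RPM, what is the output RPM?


Stage 1: RPM_B = RPM_A × t_A/t_B = 1977 × 48/57 = 94896/57 ≈ 1664.84
B and C share a shaft → RPM_C = RPM_B
Stage 2: RPM_D = RPM_C × t_C/t_D = RPM_A × (t_A×t_C)/(t_B×t_D)
Overall ratio = (48×11)/(57×31) = 528/1767
RPM_D = 1977 × 528/1767 = 1043856/1767
≈ 590.75 RPM

590.75 RPM


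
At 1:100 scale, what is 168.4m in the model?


Model size = real / scale
= 168.4 / 100
= 1.6840 m

1.6840 m


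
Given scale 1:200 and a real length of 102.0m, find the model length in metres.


Model size = real / scale
= 102.0 / 200
= 0.5100 m

0.5100 m


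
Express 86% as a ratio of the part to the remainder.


86% means 86 parts out of 100; remainder = 14
Part : remainder = 86:14
GCD = 2
= 43:7

43:7


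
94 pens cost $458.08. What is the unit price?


Unit rate = total / quantity
= 458.08 / 94
= $4.87 per unit

$4.87 per unit


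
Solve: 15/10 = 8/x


Cross multiply: 15 × x = 10 × 8
15x = 80
x = 80 / 15
= 5.33

5.33


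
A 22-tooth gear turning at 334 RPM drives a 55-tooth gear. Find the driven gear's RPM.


Gear ratio = 22:55 = 2:5
RPM_B = RPM_A × (teeth_A / teeth_B)
= 334 × (22/55)
= 133.6 RPM

133.6 RPM


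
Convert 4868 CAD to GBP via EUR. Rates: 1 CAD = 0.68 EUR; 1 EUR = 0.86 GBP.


Step 1: 4868 CAD × 0.68 = 3310.24 EUR
Step 2: 3310.24 EUR × 0.86 = 2846.81 GBP
Implied rate CAD→GBP = 0.68 × 0.86 = 0.5848
= 2846.81 GBP

2846.81 GBP


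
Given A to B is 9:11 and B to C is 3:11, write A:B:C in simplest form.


Match B: multiply A:B by 3 → 27:33
Multiply B:C by 11 → 33:121
Combined: 27:33:121
GCD = 1
= 27:33:121

27:33:121


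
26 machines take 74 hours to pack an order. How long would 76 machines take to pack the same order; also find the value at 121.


Inverse proportion: x × y = constant
k = 26 × 74 = 1924
At x=76: k/76 = 25.32
At x=121: k/121 = 15.90
= 25.32 and 15.90

25.32 and 15.90


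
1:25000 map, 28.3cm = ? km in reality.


Real distance = map distance × scale
= 28.3cm × 25000
= 707500 cm = 7075.0 m
= 7.075 km

7.075 km


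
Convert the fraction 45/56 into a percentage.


Percentage = (part / whole) × 100
= (45 / 56) × 100
≈ 80.36%

80.36%


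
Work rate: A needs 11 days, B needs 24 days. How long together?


Rate of A = 1/11 per day
Rate of B = 1/24 per day
Combined rate = 1/11 + 1/24 = 35/264 ≈ 0.1326 per day
Days = 1 / combined rate = 264/35
≈ 7.54 days

7.54 days


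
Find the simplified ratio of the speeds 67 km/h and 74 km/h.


Ratio = 67:74
GCD = 1
Simplified = 67:74
Time ratio (same distance) = 74:67
Speed ratio = 67:74

67:74


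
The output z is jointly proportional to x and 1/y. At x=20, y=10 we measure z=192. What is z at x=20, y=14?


z = k·x/y
Solve for k using the known point: k = z·y/x = 192×10/20 = 1920/20 = 96.0000
Now evaluate at x=20, y=14:
z = k × 20 / 14 = (1920 × 20) / (20 × 14) = 38400/280
≈ 137.1429

137.1429


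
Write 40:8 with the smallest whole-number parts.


GCD(40, 8) = 8
40/8 : 8/8
= 5:1

5:1


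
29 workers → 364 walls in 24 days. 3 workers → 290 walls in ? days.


Days ∝ work / workers, so d₂ = d₁ × (m₁/m₂) × (w₂/w₁)
Workers factor (inverse): 29/3 ≈ 9.6667
Work factor (direct): 290/364 ≈ 0.7967
d₂ = 24 × 29/3 × 290/364 = (24 × 29 × 290) / (3 × 364) = 201840/1092
≈ 184.84 days

184.84 days


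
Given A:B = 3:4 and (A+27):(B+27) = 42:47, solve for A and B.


Let A = 3k, B = 4k.
(3k + 27) / (4k + 27) = 42/47
Cross-multiply: 47(3k + 27) = 42(4k + 27)
141k + 1269 = 168k + 1134
141k - 168k = 1134 - 1269
-27k = -135
k = -135/-27 = 5
A = 3×5 = 15, B = 4×5 = 20
= A = 15, B = 20

A = 15, B = 20


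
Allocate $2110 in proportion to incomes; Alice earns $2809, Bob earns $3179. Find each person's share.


Total income = 2809 + 3179 = $5988
Alice: $2110 × 2809/5988 = $989.81
Bob: $2110 × 3179/5988 = $1120.19
= Alice: $989.81, Bob: $1120.19

Alice: $989.81, Bob: $1120.19


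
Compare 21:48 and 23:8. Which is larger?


21/48 = 0.4375
23/8 = 2.8750
0.4375 < 2.8750, so 21:48 is less
= 23:8

23:8


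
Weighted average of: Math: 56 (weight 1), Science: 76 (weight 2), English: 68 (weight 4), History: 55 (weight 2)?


Numerator = 56×1 + 76×2 + 68×4 + 55×2
= 56 + 152 + 272 + 110
= 590
Total weight = 9
Weighted avg = 590/9
= 65.56

65.56


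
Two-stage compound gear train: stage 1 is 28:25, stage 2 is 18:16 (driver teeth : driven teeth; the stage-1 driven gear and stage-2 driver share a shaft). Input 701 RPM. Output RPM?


Stage 1: RPM_B = RPM_A × t_A/t_B = 701 × 28/25 = 19628/25 = 785.12
B and C share a shaft → RPM_C = RPM_B
Stage 2: RPM_D = RPM_C × t_C/t_D = RPM_A × (t_A×t_C)/(t_B×t_D)
Overall ratio = (28×18)/(25×16) = 504/400
RPM_D = 701 × 504/400 = 353304/400
= 883.26 RPM

883.26 RPM


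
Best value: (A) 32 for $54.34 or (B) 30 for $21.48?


Deal A: $54.34/32 = $1.6981/unit
Deal B: $21.48/30 = $0.7160/unit
B is cheaper per unit
= Deal B

Deal B


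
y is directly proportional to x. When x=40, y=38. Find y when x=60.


Direct proportion: y/x = constant
k = 38/40 = 0.9500
y₂ = k × 60 = 38 × 60 / 40 = 2280/40
= 57.00

57.00


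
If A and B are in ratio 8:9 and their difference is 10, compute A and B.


Let A = 8k, B = 9k.
9k - 8k = 10
1k = 10 → k = 10/1 = 10
A = 8×10 = 80, B = 9×10 = 90
= A = 80, B = 90

A = 80, B = 90


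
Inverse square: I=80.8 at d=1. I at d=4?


I₁d₁² = I₂d₂²
I₂ = I₁ × (d₁/d₂)²
= 80.8 × (1/4)²
= 80.8 × 1/16
= 80.8/16
= 5.0500

5.0500


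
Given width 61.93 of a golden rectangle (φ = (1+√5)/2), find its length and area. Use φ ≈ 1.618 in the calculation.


φ = (1 + √5) / 2 ≈ 1.618
Length = width × φ = 61.93 × 1.618 = 100.20274
≈ 100.20
Area = width × length = 61.93 × 100.20274 = 6205.5556882 ≈ 6205.56
= Length: 100.20, Area: 6205.56

Length: 100.20, Area: 6205.56


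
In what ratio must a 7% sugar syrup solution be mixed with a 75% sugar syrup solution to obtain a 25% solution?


Let x parts of 7% mix with y parts of 75%.
7x + 75y = 25(x + y)
7x + 75y = 25x + 25y
x(7 - 25) = y(25 - 75)
x/y = (75 - 25)/(25 - 7) = 50/18
Simplify: 25:9
= 25:9

25:9


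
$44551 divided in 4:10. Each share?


Total parts = 4 + 10 = 14
Part 1: 44551 × 4/14 = 12728.86
Part 2: 44551 × 10/14 = 31822.14
= Part 1: $12728.86, Part 2: $31822.14

Part 1: $12728.86, Part 2: $31822.14


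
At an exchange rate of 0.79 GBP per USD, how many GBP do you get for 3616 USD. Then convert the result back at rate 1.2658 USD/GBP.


Amount × rate = 3616 × 0.79 = 2856.64 GBP
Round-trip: 2856.64 × 1.2658 = 3615.93 USD
= 2856.64 GBP, then 3615.93 USD

2856.64 GBP, then 3615.93 USD


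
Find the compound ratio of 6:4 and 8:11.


Compound ratio = (6×8) : (4×11)
= 48:44
GCD = 4
= 12:11

12:11


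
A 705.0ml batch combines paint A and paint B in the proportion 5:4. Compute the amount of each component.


Total parts = 5 + 4 = 9
paint A: 705.0 × 5/9 = 391.7ml
paint B: 705.0 × 4/9 = 313.3ml
= 391.7ml and 313.3ml

391.7ml and 313.3ml


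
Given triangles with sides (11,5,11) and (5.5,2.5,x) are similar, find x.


Scale factor = 5.5/11 = 0.5
Missing side = 11 × 0.5
= 5.5

5.5


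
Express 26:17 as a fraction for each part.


Total parts = 26 + 17 = 43
First part: 26/43 = 26/43
Second part: 17/43 = 17/43
= 26/43 and 17/43

26/43 and 17/43


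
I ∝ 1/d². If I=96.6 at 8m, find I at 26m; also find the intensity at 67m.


I₁d₁² = I₂d₂²
I at 26m = 96.6 × (8/26)² = 96.6 × 64/676 = 6182.4/676 ≈ 9.1456
I at 67m = 96.6 × (8/67)² = 96.6 × 64/4489 = 6182.4/4489 ≈ 1.3772
= 9.1456 and 1.3772

9.1456 and 1.3772


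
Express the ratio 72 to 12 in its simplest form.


GCD(72, 12) = 12
72/12 : 12/12
= 6:1

6:1


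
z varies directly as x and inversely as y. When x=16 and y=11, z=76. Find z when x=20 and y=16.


z = k·x/y
Solve for k using the known point: k = z·y/x = 76×11/16 = 836/16 = 52.2500
Now evaluate at x=20, y=16:
z = k × 20 / 16 = (836 × 20) / (16 × 16) = 16720/256
= 65.3125

65.3125


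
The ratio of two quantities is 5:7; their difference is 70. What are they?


Let A = 5k, B = 7k.
7k - 5k = 70
2k = 70 → k = 70/2 = 35
A = 5×35 = 175, B = 7×35 = 245
= A = 175, B = 245

A = 175, B = 245


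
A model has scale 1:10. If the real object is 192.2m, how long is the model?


Model size = real / scale
= 192.2 / 10
= 19.2200 m

19.2200 m


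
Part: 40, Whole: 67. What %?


Percentage = (part / whole) × 100
= (40 / 67) × 100
≈ 59.70%

59.70%


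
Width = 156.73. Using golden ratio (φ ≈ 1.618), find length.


φ = (1 + √5) / 2 ≈ 1.618
Length = width × φ = 156.73 × 1.618 = 253.58914
≈ 253.59

253.59


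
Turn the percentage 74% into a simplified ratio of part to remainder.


74% means 74 parts out of 100; remainder = 26
Part : remainder = 74:26
GCD = 2
= 37:13

37:13


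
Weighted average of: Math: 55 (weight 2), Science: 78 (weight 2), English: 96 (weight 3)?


Numerator = 55×2 + 78×2 + 96×3
= 110 + 156 + 288
= 554
Total weight = 7
Weighted avg = 554/7
= 79.14

79.14


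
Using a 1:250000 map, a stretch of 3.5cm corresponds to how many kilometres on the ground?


Real distance = map distance × scale
= 3.5cm × 250000
= 875000 cm = 8750.0 m
= 8.750 km

8.750 km


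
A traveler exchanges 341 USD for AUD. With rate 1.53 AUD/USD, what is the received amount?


Amount × rate = 341 × 1.53
= 521.73 AUD

521.73 AUD


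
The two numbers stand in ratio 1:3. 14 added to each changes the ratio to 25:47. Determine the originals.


Let A = 1k, B = 3k.
(1k + 14) / (3k + 14) = 25/47
Cross-multiply: 47(1k + 14) = 25(3k + 14)
47k + 658 = 75k + 350
47k - 75k = 350 - 658
-28k = -308
k = -308/-28 = 11
A = 1×11 = 11, B = 3×11 = 33
= A = 11, B = 33

A = 11, B = 33


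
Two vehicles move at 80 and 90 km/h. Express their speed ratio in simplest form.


Ratio = 80:90
GCD = 10
Simplified = 8:9
Time ratio (same distance) = 9:8
Speed ratio = 8:9

8:9


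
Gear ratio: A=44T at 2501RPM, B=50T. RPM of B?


Gear ratio = 44:50 = 22:25
RPM_B = RPM_A × (teeth_A / teeth_B)
= 2501 × (44/50)
= 2200.9 RPM

2200.9 RPM


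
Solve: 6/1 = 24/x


Cross multiply: 6 × x = 1 × 24
6x = 24
x = 24 / 6
= 4.00

4.00


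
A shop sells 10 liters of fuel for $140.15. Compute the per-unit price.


Unit rate = total / quantity
= 140.15 / 10
= $14.02 per unit

$14.02 per unit


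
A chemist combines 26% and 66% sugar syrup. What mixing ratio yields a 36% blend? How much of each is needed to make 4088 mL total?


Let x parts of 26% mix with y parts of 66%.
26x + 66y = 36(x + y)
26x + 66y = 36x + 36y
x(26 - 36) = y(36 - 66)
x/y = (66 - 36)/(36 - 26) = 30/10
Simplify: 3:1
Total parts = 4; one part = 4088/4 = 1022.00 mL
26% solution: 3×1022.00 = 3066.00 mL
66% solution: 1×1022.00 = 1022.00 mL
= ratio 3:1; 3066.00 mL and 1022.00 mL

ratio 3:1; 3066.00 mL and 1022.00 mL


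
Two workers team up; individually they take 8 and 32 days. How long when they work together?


Rate of A = 1/8 per day
Rate of B = 1/32 per day
Combined rate = 1/8 + 1/32 = 40/256 ≈ 0.1563 per day
Days = 1 / combined rate = 256/40
= 6.40 days

6.40 days


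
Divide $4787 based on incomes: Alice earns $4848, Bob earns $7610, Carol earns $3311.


Total income = 4848 + 7610 + 3311 = $15769
Alice: $4787 × 4848/15769 = $1471.71
Bob: $4787 × 7610/15769 = $2310.17
Carol: $4787 × 3311/15769 = $1005.12
= Alice: $1471.71, Bob: $2310.17, Carol: $1005.12

Alice: $1471.71, Bob: $2310.17, Carol: $1005.12


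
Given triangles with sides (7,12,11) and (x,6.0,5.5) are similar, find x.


Scale factor = 6.0/12 = 0.5
Missing side = 7 × 0.5
= 3.5

3.5


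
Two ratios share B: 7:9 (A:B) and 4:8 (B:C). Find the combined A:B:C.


Match B: multiply A:B by 4 → 28:36
Multiply B:C by 9 → 36:72
Combined: 28:36:72
GCD = 4
= 7:9:18

7:9:18


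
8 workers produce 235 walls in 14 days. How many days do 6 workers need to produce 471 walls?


Days ∝ work / workers, so d₂ = d₁ × (m₁/m₂) × (w₂/w₁)
Workers factor (inverse): 8/6 ≈ 1.3333
Work factor (direct): 471/235 ≈ 2.0043
d₂ = 14 × 8/6 × 471/235 = (14 × 8 × 471) / (6 × 235) = 52752/1410
≈ 37.41 days

37.41 days


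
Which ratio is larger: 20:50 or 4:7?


20/50 = 0.4000
4/7 = 0.5714
0.4000 < 0.5714, so 20:50 is less
= 4:7

4:7


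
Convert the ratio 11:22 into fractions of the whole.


Total parts = 11 + 22 = 33
First part: 11/33 = 1/3
Second part: 22/33 = 2/3
= 1/3 and 2/3

1/3 and 2/3


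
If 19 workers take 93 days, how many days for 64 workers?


Inverse proportion: x × y = constant
k = 19 × 93 = 1767
y₂ = k / 64 = 1767 / 64
= 27.61

27.61


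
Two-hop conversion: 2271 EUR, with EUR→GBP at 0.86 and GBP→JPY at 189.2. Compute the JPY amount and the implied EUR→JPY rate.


Step 1: 2271 EUR × 0.86 = 1953.06 GBP
Step 2: 1953.06 GBP × 189.2 = 369518.95 JPY
Implied rate EUR→JPY = 0.86 × 189.2 = 162.7120
= 369518.95 JPY; implied rate 162.7120 JPY/EUR

369518.95 JPY; implied rate 162.7120 JPY/EUR


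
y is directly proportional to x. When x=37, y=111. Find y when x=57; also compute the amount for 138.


Direct proportion: y/x = constant
k = 111/37 = 3.0000
y at x=57: k × 57 = 111 × 57 / 37 = 6327/37 = 171.00
y at x=138: k × 138 = 111 × 138 / 37 = 15318/37 = 414.00
= 171.00 and 414.00

171.00 and 414.00


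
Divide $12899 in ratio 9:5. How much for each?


Total parts = 9 + 5 = 14
Part 1: 12899 × 9/14 = 8292.21
Part 2: 12899 × 5/14 = 4606.79
= Part 1: $8292.21, Part 2: $4606.79

Part 1: $8292.21, Part 2: $4606.79


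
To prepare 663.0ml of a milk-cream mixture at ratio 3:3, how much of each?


Total parts = 3 + 3 = 6
milk: 663.0 × 3/6 = 331.5ml
cream: 663.0 × 3/6 = 331.5ml
= 331.5ml and 331.5ml

331.5ml and 331.5ml


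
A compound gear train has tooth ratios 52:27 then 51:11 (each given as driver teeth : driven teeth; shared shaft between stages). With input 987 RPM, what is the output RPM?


Stage 1: RPM_B = RPM_A × t_A/t_B = 987 × 52/27 = 51324/27 ≈ 1900.89
B and C share a shaft → RPM_C = RPM_B
Stage 2: RPM_D = RPM_C × t_C/t_D = RPM_A × (t_A×t_C)/(t_B×t_D)
Overall ratio = (52×51)/(27×11) = 2652/297
RPM_D = 987 × 2652/297 = 2617524/297
≈ 8813.21 RPM

8813.21 RPM


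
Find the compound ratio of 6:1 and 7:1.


Compound ratio = (6×7) : (1×1)
= 42:1
GCD = 1
= 42:1

42:1


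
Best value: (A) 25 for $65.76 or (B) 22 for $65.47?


Deal A: $65.76/25 = $2.6304/unit
Deal B: $65.47/22 = $2.9759/unit
A is cheaper per unit
= Deal A

Deal A


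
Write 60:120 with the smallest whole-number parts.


GCD(60, 120) = 60
60/60 : 120/60
= 1:2

1:2


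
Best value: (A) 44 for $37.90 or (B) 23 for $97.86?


Deal A: $37.90/44 = $0.8614/unit
Deal B: $97.86/23 = $4.2548/unit
A is cheaper per unit
= Deal A

Deal A


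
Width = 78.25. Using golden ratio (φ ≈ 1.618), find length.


φ = (1 + √5) / 2 ≈ 1.618
Length = width × φ = 78.25 × 1.618 = 126.6085
≈ 126.61

126.61


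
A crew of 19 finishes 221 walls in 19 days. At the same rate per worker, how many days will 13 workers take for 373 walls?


Days ∝ work / workers, so d₂ = d₁ × (m₁/m₂) × (w₂/w₁)
Workers factor (inverse): 19/13 ≈ 1.4615
Work factor (direct): 373/221 ≈ 1.6878
d₂ = 19 × 19/13 × 373/221 = (19 × 19 × 373) / (13 × 221) = 134653/2873
≈ 46.87 days

46.87 days


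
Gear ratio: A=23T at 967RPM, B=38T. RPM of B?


Gear ratio = 23:38 = 23:38
RPM_B = RPM_A × (teeth_A / teeth_B)
= 967 × (23/38)
= 585.3 RPM

585.3 RPM


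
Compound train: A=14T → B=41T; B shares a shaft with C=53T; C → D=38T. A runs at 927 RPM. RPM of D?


Stage 1: RPM_B = RPM_A × t_A/t_B = 927 × 14/41 = 12978/41 ≈ 316.54
B and C share a shaft → RPM_C = RPM_B
Stage 2: RPM_D = RPM_C × t_C/t_D = RPM_A × (t_A×t_C)/(t_B×t_D)
Overall ratio = (14×53)/(41×38) = 742/1558
RPM_D = 927 × 742/1558 = 687834/1558
≈ 441.49 RPM

441.49 RPM


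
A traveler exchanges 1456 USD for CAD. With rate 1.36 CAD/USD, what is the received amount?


Amount × rate = 1456 × 1.36
= 1980.16 CAD

1980.16 CAD


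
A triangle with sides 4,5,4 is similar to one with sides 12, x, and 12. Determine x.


Scale factor = 12/4 = 3
Missing side = 5 × 3
= 15.0

15.0


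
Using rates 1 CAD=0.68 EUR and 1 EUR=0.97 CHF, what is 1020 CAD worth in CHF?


Step 1: 1020 CAD × 0.68 = 693.60 EUR
Step 2: 693.60 EUR × 0.97 = 672.79 CHF
Implied rate CAD→CHF = 0.68 × 0.97 = 0.6596
= 672.79 CHF

672.79 CHF


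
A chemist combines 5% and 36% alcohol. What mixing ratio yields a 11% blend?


Let x parts of 5% mix with y parts of 36%.
5x + 36y = 11(x + y)
5x + 36y = 11x + 11y
x(5 - 11) = y(11 - 36)
x/y = (36 - 11)/(11 - 5) = 25/6
Simplify: 25:6
= 25:6

25:6


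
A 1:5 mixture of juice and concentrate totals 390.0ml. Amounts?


Total parts = 1 + 5 = 6
juice: 390.0 × 1/6 = 65.0ml
concentrate: 390.0 × 5/6 = 325.0ml
= 65.0ml and 325.0ml

65.0ml and 325.0ml


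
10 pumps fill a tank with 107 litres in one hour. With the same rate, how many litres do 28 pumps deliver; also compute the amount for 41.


Direct proportion: y/x = constant
k = 107/10 = 10.7000
y at x=28: k × 28 = 107 × 28 / 10 = 2996/10 = 299.60
y at x=41: k × 41 = 107 × 41 / 10 = 4387/10 = 438.70
= 299.60 and 438.70

299.60 and 438.70


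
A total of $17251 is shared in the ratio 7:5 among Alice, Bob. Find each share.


Total parts = 7 + 5 = 12
Alice: 17251 × 7/12 = 10063.08
Bob: 17251 × 5/12 = 7187.92
= Alice: $10063.08, Bob: $7187.92

Alice: $10063.08, Bob: $7187.92


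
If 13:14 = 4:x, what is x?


Cross multiply: 13 × x = 14 × 4
13x = 56
x = 56 / 13
= 4.31

4.31


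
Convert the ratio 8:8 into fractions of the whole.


Total parts = 8 + 8 = 16
First part: 8/16 = 1/2
Second part: 8/16 = 1/2
= 1/2 and 1/2

1/2 and 1/2


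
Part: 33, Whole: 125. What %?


Percentage = (part / whole) × 100
= (33 / 125) × 100
= 26.40%

26.40%


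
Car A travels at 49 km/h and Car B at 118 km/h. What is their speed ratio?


Ratio = 49:118
GCD = 1
Simplified = 49:118
Time ratio (same distance) = 118:49
Speed ratio = 49:118

49:118


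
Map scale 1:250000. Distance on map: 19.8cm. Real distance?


Real distance = map distance × scale
= 19.8cm × 250000
= 4950000 cm = 49500.0 m
= 49.500 km

49.500 km


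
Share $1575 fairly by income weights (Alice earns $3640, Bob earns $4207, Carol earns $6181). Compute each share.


Total income = 3640 + 4207 + 6181 = $14028
Alice: $1575 × 3640/14028 = $408.68
Bob: $1575 × 4207/14028 = $472.34
Carol: $1575 × 6181/14028 = $693.97
= Alice: $408.68, Bob: $472.34, Carol: $693.97

Alice: $408.68, Bob: $472.34, Carol: $693.97


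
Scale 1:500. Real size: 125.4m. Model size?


Model size = real / scale
= 125.4 / 500
= 0.2508 m

0.2508 m


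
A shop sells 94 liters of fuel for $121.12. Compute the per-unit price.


Unit rate = total / quantity
= 121.12 / 94
= $1.29 per unit

$1.29 per unit


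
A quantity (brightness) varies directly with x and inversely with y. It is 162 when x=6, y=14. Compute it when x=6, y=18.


z = k·x/y
Solve for k using the known point: k = z·y/x = 162×14/6 = 2268/6 = 378.0000
Now evaluate at x=6, y=18:
z = k × 6 / 18 = (2268 × 6) / (6 × 18) = 13608/108
= 126.0000

126.0000


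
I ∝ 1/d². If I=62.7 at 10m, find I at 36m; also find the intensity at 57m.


I₁d₁² = I₂d₂²
I at 36m = 62.7 × (10/36)² = 62.7 × 100/1296 = 6270/1296 ≈ 4.8380
I at 57m = 62.7 × (10/57)² = 62.7 × 100/3249 = 6270/3249 ≈ 1.9298
= 4.8380 and 1.9298

4.8380 and 1.9298


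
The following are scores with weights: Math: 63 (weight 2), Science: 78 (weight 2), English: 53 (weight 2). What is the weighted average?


Numerator = 63×2 + 78×2 + 53×2
= 126 + 156 + 106
= 388
Total weight = 6
Weighted avg = 388/6
= 64.67

64.67


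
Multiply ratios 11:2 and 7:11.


Compound ratio = (11×7) : (2×11)
= 77:22
GCD = 11
= 7:2

7:2


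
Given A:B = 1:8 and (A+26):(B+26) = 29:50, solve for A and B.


Let A = 1k, B = 8k.
(1k + 26) / (8k + 26) = 29/50
Cross-multiply: 50(1k + 26) = 29(8k + 26)
50k + 1300 = 232k + 754
50k - 232k = 754 - 1300
-182k = -546
k = -546/-182 = 3
A = 1×3 = 3, B = 8×3 = 24
= A = 3, B = 24

A = 3, B = 24


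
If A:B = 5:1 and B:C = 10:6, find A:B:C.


Match B: multiply A:B by 10 → 50:10
Multiply B:C by 1 → 10:6
Combined: 50:10:6
GCD = 2
= 25:5:3

25:5:3


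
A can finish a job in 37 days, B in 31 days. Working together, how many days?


Rate of A = 1/37 per day
Rate of B = 1/31 per day
Combined rate = 1/37 + 1/31 = 68/1147 ≈ 0.0593 per day
Days = 1 / combined rate = 1147/68
≈ 16.87 days

16.87 days


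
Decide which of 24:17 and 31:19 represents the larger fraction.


24/17 = 1.4118
31/19 = 1.6316
1.4118 < 1.6316, so 24:17 is less
= 31:19

31:19


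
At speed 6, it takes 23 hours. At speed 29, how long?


Inverse proportion: x × y = constant
k = 6 × 23 = 138
y₂ = k / 29 = 138 / 29
= 4.76

4.76


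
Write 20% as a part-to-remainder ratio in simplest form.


20% means 20 parts out of 100; remainder = 80
Part : remainder = 20:80
GCD = 20
= 1:4

1:4


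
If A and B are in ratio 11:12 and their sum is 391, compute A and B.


Let A = 11k, B = 12k.
11k + 12k = 391
23k = 391 → k = 391/23 = 17
A = 11×17 = 187, B = 12×17 = 204
= A = 187, B = 204

A = 187, B = 204


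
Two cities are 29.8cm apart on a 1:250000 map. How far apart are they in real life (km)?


Real distance = map distance × scale
= 29.8cm × 250000
= 7450000 cm = 74500.0 m
= 74.500 km

74.500 km


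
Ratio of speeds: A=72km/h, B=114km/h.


Ratio = 72:114
GCD = 6
Simplified = 12:19
Time ratio (same distance) = 19:12
Speed ratio = 12:19

12:19


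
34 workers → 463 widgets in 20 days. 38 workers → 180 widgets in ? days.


Days ∝ work / workers, so d₂ = d₁ × (m₁/m₂) × (w₂/w₁)
Workers factor (inverse): 34/38 ≈ 0.8947
Work factor (direct): 180/463 ≈ 0.3888
d₂ = 20 × 34/38 × 180/463 = (20 × 34 × 180) / (38 × 463) = 122400/17594
≈ 6.96 days

6.96 days


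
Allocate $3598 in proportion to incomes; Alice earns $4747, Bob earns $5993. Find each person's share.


Total income = 4747 + 5993 = $10740
Alice: $3598 × 4747/10740 = $1590.29
Bob: $3598 × 5993/10740 = $2007.71
= Alice: $1590.29, Bob: $2007.71

Alice: $1590.29, Bob: $2007.71


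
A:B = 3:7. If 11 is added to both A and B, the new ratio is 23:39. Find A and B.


Let A = 3k, B = 7k.
(3k + 11) / (7k + 11) = 23/39
Cross-multiply: 39(3k + 11) = 23(7k + 11)
117k + 429 = 161k + 253
117k - 161k = 253 - 429
-44k = -176
k = -176/-44 = 4
A = 3×4 = 12, B = 7×4 = 28
= A = 12, B = 28

A = 12, B = 28


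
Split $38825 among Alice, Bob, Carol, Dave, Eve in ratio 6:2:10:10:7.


Total parts = 6 + 2 + 10 + 10 + 7 = 35
Alice: 38825 × 6/35 = 6655.71
Bob: 38825 × 2/35 = 2218.57
Carol: 38825 × 10/35 = 11092.86
Dave: 38825 × 10/35 = 11092.86
Eve: 38825 × 7/35 = 7765.00
= Alice: $6655.71, Bob: $2218.57, Carol: $11092.86, Dave: $11092.86, Eve: $7765.00

Alice: $6655.71, Bob: $2218.57, Carol: $11092.86, Dave: $11092.86, Eve: $7765.00


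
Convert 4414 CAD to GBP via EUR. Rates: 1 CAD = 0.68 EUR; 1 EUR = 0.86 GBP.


Step 1: 4414 CAD × 0.68 = 3001.52 EUR
Step 2: 3001.52 EUR × 0.86 = 2581.31 GBP
Implied rate CAD→GBP = 0.68 × 0.86 = 0.5848
= 2581.31 GBP

2581.31 GBP


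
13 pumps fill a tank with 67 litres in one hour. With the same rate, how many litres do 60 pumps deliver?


Direct proportion: y/x = constant
k = 67/13 ≈ 5.1538
y₂ = k × 60 = 67 × 60 / 13 = 4020/13
≈ 309.23

309.23


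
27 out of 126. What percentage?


Percentage = (part / whole) × 100
= (27 / 126) × 100
≈ 21.43%

21.43%


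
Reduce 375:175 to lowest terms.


GCD(375, 175) = 25
375/25 : 175/25
= 15:7

15:7


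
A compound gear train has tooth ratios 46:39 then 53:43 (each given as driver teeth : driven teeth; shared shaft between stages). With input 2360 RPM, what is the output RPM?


Stage 1: RPM_B = RPM_A × t_A/t_B = 2360 × 46/39 = 108560/39 ≈ 2783.59
B and C share a shaft → RPM_C = RPM_B
Stage 2: RPM_D = RPM_C × t_C/t_D = RPM_A × (t_A×t_C)/(t_B×t_D)
Overall ratio = (46×53)/(39×43) = 2438/1677
RPM_D = 2360 × 2438/1677 = 5753680/1677
≈ 3430.94 RPM

3430.94 RPM


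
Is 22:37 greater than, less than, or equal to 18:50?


22/37 = 0.5946
18/50 = 0.3600
0.5946 > 0.3600, so 22:37 is greater
= greater than

greater than


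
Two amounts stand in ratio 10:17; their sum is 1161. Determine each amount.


Let A = 10k, B = 17k.
10k + 17k = 1161
27k = 1161 → k = 1161/27 = 43
A = 10×43 = 430, B = 17×43 = 731
= A = 430, B = 731

A = 430, B = 731


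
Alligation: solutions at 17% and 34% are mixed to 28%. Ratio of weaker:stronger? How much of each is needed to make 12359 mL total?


Let x parts of 17% mix with y parts of 34%.
17x + 34y = 28(x + y)
17x + 34y = 28x + 28y
x(17 - 28) = y(28 - 34)
x/y = (34 - 28)/(28 - 17) = 6/11
Simplify: 6:11
Total parts = 17; one part = 12359/17 = 727.00 mL
17% solution: 6×727.00 = 4362.00 mL
34% solution: 11×727.00 = 7997.00 mL
= ratio 6:11; 4362.00 mL and 7997.00 mL

ratio 6:11; 4362.00 mL and 7997.00 mL


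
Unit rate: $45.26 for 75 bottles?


Unit rate = total / quantity
= 45.26 / 75
= $0.60 per unit

$0.60 per unit


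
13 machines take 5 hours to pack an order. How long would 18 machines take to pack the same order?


Inverse proportion: x × y = constant
k = 13 × 5 = 65
y₂ = k / 18 = 65 / 18
= 3.61

3.61


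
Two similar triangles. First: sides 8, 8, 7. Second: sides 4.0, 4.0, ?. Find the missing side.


Scale factor = 4.0/8 = 0.5
Missing side = 7 × 0.5
= 3.5

3.5


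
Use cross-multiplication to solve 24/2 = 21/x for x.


Cross multiply: 24 × x = 2 × 21
24x = 42
x = 42 / 24
= 1.75

1.75


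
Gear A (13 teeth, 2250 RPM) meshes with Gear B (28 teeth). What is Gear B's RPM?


Gear ratio = 13:28 = 13:28
RPM_B = RPM_A × (teeth_A / teeth_B)
= 2250 × (13/28)
= 1044.6 RPM

1044.6 RPM


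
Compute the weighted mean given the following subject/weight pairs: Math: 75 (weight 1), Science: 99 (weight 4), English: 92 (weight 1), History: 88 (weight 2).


Numerator = 75×1 + 99×4 + 92×1 + 88×2
= 75 + 396 + 92 + 176
= 739
Total weight = 8
Weighted avg = 739/8
= 92.38

92.38


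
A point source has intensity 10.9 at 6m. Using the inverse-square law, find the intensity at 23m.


I₁d₁² = I₂d₂²
I₂ = I₁ × (d₁/d₂)²
= 10.9 × (6/23)²
= 10.9 × 36/529
= 392.4/529
≈ 0.7418

0.7418


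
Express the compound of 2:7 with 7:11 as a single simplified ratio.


Compound ratio = (2×7) : (7×11)
= 14:77
GCD = 7
= 2:11

2:11


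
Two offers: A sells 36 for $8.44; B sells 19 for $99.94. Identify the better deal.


Deal A: $8.44/36 = $0.2344/unit
Deal B: $99.94/19 = $5.2600/unit
A is cheaper per unit
= Deal A

Deal A


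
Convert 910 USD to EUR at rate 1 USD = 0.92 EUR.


Amount × rate = 910 × 0.92
= 837.20 EUR

837.20 EUR


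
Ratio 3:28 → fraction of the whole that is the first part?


Total parts = 3 + 28 = 31
First part: 3/31 = 3/31
= 3/31

3/31


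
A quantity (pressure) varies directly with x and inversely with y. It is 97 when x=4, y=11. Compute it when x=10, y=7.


z = k·x/y
Solve for k using the known point: k = z·y/x = 97×11/4 = 1067/4 = 266.7500
Now evaluate at x=10, y=7:
z = k × 10 / 7 = (1067 × 10) / (4 × 7) = 10670/28
≈ 381.0714

381.0714


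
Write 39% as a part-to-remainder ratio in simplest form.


39% means 39 parts out of 100; remainder = 61
Part : remainder = 39:61
GCD = 1
= 39:61

39:61


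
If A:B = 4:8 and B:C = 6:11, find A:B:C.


Match B: multiply A:B by 6 → 24:48
Multiply B:C by 8 → 48:88
Combined: 24:48:88
GCD = 8
= 3:6:11

3:6:11


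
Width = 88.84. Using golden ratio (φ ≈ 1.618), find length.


φ = (1 + √5) / 2 ≈ 1.618
Length = width × φ = 88.84 × 1.618 = 143.74312
≈ 143.74

143.74


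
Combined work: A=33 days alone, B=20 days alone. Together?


Rate of A = 1/33 per day
Rate of B = 1/20 per day
Combined rate = 1/33 + 1/20 = 53/660 ≈ 0.0803 per day
Days = 1 / combined rate = 660/53
≈ 12.45 days

12.45 days


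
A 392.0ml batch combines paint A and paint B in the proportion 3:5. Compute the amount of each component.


Total parts = 3 + 5 = 8
paint A: 392.0 × 3/8 = 147.0ml
paint B: 392.0 × 5/8 = 245.0ml
= 147.0ml and 245.0ml

147.0ml and 245.0ml
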